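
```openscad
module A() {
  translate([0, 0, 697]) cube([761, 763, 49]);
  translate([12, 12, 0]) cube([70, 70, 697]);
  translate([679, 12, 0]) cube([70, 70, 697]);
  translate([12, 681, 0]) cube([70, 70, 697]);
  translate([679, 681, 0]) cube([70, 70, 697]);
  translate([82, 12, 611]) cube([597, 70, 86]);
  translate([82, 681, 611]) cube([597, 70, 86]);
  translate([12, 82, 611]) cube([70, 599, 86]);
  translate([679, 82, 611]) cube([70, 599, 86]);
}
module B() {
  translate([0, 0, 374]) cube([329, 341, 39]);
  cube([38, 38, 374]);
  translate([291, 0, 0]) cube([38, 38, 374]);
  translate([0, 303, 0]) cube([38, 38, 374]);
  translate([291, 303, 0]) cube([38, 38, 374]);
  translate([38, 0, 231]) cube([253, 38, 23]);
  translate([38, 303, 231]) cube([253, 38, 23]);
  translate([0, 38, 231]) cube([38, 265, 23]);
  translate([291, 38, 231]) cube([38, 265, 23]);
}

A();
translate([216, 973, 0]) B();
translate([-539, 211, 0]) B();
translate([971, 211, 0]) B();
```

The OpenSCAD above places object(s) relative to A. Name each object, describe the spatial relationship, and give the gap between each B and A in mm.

Each stool's nearest face is 210 mm from the table's bounding box.

A is a table. B is a stool. Three stools sit around the table at the +y, −x, +x sides. The gap between each stool and the table is 210 mm.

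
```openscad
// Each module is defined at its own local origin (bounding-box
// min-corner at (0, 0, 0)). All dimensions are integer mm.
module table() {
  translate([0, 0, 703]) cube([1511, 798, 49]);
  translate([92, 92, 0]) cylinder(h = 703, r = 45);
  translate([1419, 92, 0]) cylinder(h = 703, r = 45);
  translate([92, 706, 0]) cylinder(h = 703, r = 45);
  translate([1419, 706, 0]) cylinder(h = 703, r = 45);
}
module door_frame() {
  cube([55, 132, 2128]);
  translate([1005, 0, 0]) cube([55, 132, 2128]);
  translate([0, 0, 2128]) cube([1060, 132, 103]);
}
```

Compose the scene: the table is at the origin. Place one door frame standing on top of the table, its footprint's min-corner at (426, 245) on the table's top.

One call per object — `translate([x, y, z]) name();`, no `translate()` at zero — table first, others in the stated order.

table();
translate([426, 245, 752]) door_frame();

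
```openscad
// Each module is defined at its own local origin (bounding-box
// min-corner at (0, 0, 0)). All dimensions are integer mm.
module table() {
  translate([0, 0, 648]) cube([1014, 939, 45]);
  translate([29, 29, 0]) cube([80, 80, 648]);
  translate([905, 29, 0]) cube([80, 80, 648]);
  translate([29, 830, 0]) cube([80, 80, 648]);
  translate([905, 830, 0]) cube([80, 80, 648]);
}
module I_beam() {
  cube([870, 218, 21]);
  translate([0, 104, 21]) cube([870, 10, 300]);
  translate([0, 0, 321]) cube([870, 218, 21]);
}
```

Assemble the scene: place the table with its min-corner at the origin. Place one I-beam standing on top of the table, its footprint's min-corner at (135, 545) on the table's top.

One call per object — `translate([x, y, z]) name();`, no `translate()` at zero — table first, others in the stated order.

table();
translate([135, 545, 693]) I_beam();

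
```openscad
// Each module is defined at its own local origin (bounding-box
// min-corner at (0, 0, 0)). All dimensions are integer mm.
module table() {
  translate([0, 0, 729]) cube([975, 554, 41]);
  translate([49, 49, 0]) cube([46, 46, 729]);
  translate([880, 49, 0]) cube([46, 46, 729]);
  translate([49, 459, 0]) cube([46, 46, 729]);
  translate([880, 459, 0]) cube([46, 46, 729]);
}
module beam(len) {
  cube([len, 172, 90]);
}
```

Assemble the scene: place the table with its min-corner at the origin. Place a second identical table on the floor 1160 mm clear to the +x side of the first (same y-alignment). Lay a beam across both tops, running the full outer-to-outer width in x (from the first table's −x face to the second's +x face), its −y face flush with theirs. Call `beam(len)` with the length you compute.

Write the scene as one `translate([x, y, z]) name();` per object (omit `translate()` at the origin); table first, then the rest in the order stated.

table();
translate([2135, 0, 0]) table();
translate([0, 0, 770]) beam(3110);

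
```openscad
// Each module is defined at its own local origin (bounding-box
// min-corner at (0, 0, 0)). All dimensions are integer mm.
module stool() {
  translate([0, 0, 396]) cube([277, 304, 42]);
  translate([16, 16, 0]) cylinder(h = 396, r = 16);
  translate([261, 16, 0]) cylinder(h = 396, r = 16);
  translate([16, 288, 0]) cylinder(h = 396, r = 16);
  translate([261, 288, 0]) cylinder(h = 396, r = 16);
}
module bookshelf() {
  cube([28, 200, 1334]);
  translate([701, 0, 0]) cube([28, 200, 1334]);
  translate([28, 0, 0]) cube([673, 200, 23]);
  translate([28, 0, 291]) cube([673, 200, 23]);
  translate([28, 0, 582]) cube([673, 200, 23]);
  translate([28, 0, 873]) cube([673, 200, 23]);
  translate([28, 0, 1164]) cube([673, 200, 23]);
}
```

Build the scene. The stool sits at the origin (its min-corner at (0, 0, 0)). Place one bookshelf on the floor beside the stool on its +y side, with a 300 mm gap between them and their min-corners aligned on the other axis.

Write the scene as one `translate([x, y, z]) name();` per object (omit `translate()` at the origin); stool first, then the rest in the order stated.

stool();
translate([0, 604, 0]) bookshelf();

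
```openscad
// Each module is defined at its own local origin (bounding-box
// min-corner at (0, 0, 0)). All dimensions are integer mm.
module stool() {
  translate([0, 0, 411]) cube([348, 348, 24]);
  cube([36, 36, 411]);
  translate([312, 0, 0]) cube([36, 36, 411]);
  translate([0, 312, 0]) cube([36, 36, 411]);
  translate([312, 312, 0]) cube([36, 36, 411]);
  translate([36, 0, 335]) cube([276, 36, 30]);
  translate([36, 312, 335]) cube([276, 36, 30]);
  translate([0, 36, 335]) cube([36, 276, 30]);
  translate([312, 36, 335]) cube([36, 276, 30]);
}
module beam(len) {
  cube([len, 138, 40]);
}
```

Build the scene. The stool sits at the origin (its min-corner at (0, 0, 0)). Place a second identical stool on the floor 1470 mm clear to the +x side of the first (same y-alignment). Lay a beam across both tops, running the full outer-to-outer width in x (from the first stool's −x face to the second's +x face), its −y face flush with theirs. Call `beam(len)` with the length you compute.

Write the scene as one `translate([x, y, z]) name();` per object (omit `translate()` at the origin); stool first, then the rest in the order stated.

stool();
translate([1818, 0, 0]) stool();
translate([0, 0, 435]) beam(2166);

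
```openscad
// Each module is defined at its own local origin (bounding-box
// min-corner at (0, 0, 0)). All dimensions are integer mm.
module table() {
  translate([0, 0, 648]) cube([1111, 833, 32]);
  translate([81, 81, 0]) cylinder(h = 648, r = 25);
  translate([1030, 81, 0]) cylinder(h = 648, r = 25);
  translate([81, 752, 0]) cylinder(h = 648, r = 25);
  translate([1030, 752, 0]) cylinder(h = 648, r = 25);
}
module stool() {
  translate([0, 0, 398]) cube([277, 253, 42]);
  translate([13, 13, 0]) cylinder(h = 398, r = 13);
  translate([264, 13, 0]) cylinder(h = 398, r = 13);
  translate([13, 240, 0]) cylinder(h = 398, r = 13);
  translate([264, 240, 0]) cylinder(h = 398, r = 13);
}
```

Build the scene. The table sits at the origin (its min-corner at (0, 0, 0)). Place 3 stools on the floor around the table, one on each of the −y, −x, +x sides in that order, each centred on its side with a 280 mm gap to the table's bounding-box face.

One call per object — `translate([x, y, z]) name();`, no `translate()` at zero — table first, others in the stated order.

table();
translate([417, -533, 0]) stool();
translate([-557, 290, 0]) stool();
translate([1391, 290, 0]) stool();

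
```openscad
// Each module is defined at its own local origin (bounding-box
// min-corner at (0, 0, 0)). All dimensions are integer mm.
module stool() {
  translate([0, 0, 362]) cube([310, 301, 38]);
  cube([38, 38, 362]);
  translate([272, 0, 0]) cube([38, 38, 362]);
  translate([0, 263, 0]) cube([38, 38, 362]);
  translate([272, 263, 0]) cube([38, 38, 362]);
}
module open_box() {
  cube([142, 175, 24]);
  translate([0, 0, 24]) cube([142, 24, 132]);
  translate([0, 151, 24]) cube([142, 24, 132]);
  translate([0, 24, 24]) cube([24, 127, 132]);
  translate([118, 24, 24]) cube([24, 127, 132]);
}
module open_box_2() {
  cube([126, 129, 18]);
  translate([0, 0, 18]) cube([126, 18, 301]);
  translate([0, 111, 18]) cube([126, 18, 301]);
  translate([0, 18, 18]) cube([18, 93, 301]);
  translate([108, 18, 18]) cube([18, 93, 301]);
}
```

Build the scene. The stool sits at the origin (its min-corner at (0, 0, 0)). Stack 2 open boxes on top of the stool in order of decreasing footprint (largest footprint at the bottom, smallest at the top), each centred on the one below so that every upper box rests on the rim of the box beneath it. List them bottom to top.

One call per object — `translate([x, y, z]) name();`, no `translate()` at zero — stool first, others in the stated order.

stool();
translate([84, 63, 400]) open_box();
translate([92, 86, 556]) open_box_2();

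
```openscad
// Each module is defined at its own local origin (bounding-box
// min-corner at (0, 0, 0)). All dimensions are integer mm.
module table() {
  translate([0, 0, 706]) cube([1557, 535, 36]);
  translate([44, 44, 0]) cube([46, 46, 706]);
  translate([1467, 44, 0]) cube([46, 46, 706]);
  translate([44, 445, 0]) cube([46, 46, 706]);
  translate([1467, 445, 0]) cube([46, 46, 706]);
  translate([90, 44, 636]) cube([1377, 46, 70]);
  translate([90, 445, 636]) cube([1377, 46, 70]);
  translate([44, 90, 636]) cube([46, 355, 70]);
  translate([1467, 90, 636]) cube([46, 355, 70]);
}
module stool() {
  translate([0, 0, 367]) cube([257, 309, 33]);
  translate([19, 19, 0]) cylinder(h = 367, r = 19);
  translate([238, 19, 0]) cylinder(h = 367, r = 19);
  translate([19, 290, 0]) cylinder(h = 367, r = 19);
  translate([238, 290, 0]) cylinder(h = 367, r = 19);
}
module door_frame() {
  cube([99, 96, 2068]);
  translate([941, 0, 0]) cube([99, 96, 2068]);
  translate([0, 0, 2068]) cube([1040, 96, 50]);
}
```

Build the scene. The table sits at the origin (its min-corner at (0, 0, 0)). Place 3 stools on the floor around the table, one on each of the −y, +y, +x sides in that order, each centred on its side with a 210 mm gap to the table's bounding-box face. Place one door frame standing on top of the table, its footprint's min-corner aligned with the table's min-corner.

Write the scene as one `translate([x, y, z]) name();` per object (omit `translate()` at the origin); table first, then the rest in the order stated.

table();
translate([650, -519, 0]) stool();
translate([650, 745, 0]) stool();
translate([1767, 113, 0]) stool();
translate([0, 0, 742]) door_frame();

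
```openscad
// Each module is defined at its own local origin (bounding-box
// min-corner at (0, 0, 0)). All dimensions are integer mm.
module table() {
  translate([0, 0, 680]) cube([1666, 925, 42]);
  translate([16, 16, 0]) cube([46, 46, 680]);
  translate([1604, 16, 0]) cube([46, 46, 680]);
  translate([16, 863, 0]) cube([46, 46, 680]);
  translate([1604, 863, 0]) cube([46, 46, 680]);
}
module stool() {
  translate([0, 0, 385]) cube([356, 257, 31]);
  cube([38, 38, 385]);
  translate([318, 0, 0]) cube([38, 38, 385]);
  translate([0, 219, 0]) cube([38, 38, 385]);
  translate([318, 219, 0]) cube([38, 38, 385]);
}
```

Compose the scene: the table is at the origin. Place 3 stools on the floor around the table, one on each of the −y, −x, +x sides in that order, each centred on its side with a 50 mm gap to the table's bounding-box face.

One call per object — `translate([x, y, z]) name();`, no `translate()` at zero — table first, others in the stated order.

table();
translate([655, -307, 0]) stool();
translate([-406, 334, 0]) stool();
translate([1716, 334, 0]) stool();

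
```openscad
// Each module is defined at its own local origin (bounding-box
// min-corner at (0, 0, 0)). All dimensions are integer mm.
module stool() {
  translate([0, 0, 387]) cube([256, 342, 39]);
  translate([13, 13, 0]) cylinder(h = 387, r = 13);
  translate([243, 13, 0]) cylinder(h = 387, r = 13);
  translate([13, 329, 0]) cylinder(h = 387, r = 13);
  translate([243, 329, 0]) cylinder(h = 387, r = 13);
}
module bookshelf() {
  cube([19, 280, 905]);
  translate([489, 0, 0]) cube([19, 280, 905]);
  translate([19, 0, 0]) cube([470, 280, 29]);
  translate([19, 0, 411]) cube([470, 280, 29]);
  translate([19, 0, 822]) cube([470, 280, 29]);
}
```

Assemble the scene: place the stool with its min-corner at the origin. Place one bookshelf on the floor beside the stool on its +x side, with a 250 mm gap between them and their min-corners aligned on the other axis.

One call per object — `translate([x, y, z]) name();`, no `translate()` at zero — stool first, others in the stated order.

stool();
translate([506, 0, 0]) bookshelf();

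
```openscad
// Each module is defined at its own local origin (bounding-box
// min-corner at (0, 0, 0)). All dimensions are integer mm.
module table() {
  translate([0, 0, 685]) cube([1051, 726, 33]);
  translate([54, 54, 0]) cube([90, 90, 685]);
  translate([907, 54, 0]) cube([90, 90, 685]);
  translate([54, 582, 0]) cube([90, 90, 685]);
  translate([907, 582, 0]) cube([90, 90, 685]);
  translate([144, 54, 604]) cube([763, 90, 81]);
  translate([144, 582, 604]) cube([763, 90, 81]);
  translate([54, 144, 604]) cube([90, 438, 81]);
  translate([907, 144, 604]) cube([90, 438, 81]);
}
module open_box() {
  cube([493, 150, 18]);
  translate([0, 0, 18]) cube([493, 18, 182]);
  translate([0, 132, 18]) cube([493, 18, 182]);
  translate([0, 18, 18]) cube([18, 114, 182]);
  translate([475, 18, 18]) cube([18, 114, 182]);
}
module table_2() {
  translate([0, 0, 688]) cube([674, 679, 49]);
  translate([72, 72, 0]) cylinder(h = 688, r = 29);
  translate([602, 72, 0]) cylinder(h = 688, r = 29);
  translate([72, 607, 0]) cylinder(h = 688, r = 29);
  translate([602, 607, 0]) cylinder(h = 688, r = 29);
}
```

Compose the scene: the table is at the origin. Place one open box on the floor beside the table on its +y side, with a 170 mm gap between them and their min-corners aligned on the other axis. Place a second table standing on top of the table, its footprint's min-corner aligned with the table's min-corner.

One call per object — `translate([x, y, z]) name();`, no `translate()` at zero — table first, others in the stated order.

table();
translate([0, 896, 0]) open_box();
translate([0, 0, 718]) table_2();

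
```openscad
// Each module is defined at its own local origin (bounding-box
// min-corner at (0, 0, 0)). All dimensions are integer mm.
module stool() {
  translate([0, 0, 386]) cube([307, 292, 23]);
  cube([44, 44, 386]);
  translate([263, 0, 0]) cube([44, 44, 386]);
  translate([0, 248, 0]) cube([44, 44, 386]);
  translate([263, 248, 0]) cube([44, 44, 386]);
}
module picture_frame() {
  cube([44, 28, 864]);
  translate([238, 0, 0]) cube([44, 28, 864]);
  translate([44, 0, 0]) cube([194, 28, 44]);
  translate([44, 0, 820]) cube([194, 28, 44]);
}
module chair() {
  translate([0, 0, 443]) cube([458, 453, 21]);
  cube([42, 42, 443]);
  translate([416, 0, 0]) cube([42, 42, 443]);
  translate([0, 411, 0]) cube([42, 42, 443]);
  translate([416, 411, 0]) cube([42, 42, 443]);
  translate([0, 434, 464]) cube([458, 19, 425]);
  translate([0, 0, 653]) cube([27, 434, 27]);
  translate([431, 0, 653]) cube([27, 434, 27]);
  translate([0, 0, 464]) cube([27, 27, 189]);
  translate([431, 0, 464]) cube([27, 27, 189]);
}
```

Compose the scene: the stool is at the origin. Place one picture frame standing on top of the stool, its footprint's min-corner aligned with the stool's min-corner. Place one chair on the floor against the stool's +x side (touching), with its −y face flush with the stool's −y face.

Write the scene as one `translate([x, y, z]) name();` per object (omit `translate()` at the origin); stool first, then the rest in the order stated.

stool();
translate([0, 0, 409]) picture_frame();
translate([307, 0, 0]) chair();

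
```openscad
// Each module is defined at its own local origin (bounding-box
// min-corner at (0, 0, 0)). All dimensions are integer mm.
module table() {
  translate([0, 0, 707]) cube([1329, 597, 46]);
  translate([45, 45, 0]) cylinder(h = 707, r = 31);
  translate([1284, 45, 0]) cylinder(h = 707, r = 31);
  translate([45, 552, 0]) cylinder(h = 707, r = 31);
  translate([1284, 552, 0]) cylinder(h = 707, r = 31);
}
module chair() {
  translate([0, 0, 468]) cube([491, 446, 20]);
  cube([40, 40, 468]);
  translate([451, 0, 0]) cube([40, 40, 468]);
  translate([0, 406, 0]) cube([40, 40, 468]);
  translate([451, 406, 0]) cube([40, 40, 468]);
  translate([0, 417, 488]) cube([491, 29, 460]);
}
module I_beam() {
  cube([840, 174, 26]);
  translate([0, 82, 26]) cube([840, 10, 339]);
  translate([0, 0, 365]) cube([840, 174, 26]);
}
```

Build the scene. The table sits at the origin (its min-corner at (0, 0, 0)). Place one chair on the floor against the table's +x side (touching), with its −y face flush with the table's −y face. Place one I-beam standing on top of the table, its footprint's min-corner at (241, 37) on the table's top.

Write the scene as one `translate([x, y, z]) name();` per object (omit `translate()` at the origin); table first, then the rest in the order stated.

table();
translate([1329, 0, 0]) chair();
translate([241, 37, 753]) I_beam();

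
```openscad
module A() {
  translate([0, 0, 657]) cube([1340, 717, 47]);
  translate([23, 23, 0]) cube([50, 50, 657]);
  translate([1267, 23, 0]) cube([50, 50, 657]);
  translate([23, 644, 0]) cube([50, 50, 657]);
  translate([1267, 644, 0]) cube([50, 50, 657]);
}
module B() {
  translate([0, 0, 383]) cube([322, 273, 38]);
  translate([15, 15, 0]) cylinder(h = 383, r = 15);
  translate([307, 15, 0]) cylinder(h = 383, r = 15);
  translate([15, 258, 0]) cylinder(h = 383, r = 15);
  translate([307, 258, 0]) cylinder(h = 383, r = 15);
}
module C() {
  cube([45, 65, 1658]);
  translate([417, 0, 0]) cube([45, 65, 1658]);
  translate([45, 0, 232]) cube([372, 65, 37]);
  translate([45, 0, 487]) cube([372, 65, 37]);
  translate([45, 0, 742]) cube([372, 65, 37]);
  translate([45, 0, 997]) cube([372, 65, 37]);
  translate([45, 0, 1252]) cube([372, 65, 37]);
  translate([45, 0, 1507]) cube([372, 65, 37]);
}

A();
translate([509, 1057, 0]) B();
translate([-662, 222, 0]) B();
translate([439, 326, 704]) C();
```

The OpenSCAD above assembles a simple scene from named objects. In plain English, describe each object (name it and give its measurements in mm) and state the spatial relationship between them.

A is a rectangular dining table. The top is 1340×717×47 mm with its upper surface at z = 704 mm. It stands on four 50×50 mm square legs, each inset 23 mm from the nearest pair of top edges, running from the floor to the underside of the top.

B is a four-legged stool. The seat is 322×273 mm, 38 mm thick, top at z = 421 mm. It stands on four round legs, each 30 mm in diameter, from z = 0 to the seat underside, each leg's axis is inset half a diameter from the nearest pair of seat edges (so the leg's bounding box is flush with the corner).

C is a wooden ladder with two side rails of 45×65 mm section and 1658 mm height, set 462 mm apart overall. Between them run 6 rectangular rungs (65 mm deep, 37 mm thick), front faces flush with the rails' −y face. The bottom of the first rung is 232 mm above the floor and each subsequent rung is 255 mm higher than the one below.

Two stools sit around the table at the +y, −x sides. The ladder is on top of the table, centred.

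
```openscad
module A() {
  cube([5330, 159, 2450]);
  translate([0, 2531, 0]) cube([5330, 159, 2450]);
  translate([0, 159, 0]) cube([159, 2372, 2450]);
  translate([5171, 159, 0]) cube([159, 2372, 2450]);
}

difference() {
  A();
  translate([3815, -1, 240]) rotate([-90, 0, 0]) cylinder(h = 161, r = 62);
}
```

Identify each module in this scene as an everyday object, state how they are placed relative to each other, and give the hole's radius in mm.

A is a house frame. The house frame has a circular hole through its front wall. The hole's radius is 62 mm.

The subtracted cylinder has r = 62 mm.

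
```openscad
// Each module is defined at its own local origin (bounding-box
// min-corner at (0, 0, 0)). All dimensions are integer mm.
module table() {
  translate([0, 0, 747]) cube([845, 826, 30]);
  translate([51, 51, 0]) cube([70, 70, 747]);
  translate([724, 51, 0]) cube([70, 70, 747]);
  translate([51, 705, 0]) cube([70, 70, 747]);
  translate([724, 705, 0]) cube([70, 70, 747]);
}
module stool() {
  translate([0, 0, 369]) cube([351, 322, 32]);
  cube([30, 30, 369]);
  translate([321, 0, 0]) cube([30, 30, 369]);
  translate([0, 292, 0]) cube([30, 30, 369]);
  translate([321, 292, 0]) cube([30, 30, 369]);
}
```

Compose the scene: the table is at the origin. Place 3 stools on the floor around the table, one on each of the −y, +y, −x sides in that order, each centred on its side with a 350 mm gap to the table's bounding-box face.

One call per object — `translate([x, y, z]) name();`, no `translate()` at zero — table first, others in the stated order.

table();
translate([247, -672, 0]) stool();
translate([247, 1176, 0]) stool();
translate([-701, 252, 0]) stool();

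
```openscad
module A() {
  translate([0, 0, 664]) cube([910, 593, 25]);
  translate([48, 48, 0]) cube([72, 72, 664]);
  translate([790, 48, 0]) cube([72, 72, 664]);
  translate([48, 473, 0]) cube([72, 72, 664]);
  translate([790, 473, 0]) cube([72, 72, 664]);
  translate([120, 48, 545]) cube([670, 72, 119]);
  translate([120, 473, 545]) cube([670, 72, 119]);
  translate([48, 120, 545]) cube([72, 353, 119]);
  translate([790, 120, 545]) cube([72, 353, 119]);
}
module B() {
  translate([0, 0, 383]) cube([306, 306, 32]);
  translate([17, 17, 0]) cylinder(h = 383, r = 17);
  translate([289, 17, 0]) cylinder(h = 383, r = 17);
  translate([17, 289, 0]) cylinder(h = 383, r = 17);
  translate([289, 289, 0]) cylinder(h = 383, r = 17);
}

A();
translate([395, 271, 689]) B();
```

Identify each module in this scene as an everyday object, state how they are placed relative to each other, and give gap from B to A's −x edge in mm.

A is a table. B is a stool. The stool is on top of the table. The gap from the stool to the table's −x edge is 395 mm.

The stool's min-x is at 395; the table's min-x is 0; gap = 395 mm.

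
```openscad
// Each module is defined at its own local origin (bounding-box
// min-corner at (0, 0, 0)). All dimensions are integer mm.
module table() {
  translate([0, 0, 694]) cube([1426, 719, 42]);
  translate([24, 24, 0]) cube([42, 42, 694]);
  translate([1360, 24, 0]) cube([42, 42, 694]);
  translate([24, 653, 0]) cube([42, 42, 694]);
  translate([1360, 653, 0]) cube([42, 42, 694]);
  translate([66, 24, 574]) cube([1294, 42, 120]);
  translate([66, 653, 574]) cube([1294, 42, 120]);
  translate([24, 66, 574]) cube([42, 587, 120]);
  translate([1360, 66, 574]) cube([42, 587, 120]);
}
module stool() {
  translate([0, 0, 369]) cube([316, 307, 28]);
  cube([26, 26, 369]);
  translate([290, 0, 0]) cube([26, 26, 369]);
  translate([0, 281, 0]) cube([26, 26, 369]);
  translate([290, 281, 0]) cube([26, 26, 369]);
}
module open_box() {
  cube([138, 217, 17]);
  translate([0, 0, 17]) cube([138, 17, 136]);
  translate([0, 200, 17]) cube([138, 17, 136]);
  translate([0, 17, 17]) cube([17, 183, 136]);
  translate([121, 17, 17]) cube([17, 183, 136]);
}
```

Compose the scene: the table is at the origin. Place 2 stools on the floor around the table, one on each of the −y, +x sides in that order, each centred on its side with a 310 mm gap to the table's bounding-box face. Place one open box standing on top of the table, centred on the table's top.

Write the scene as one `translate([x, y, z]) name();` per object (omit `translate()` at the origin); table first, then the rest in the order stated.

table();
translate([555, -617, 0]) stool();
translate([1736, 206, 0]) stool();
translate([644, 251, 736]) open_box();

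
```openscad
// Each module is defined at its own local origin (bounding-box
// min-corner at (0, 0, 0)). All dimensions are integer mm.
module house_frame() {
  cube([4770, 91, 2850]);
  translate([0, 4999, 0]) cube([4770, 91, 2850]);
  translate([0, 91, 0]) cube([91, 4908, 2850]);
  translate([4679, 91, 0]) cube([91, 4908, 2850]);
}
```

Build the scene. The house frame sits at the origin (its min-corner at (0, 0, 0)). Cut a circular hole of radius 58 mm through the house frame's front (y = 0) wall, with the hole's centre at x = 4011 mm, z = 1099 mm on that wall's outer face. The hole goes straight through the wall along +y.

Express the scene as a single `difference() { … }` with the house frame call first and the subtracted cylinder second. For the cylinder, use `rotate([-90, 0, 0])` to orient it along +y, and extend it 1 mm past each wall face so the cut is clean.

difference() {
  house_frame();
  translate([4011, -1, 1099]) rotate([-90, 0, 0]) cylinder(h = 93, r = 58);
}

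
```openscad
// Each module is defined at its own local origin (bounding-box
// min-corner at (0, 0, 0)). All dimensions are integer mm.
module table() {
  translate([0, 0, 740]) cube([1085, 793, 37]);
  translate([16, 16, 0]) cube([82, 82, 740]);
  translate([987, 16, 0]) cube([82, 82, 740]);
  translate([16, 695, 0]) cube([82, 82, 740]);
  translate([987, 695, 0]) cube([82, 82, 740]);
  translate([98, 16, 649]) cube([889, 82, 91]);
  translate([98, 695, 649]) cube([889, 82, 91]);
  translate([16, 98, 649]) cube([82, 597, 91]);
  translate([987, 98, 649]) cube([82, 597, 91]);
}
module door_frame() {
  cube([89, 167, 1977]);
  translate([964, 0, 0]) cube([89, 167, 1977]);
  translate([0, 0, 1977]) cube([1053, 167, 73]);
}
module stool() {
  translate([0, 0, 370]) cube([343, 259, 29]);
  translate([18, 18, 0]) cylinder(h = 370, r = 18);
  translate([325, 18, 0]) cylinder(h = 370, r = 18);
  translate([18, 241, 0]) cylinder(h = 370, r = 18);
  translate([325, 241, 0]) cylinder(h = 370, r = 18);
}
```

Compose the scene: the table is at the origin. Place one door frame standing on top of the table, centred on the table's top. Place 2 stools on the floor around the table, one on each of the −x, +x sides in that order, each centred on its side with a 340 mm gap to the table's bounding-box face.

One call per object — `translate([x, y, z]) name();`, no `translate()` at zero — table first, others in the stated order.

table();
translate([16, 313, 777]) door_frame();
translate([-683, 267, 0]) stool();
translate([1425, 267, 0]) stool();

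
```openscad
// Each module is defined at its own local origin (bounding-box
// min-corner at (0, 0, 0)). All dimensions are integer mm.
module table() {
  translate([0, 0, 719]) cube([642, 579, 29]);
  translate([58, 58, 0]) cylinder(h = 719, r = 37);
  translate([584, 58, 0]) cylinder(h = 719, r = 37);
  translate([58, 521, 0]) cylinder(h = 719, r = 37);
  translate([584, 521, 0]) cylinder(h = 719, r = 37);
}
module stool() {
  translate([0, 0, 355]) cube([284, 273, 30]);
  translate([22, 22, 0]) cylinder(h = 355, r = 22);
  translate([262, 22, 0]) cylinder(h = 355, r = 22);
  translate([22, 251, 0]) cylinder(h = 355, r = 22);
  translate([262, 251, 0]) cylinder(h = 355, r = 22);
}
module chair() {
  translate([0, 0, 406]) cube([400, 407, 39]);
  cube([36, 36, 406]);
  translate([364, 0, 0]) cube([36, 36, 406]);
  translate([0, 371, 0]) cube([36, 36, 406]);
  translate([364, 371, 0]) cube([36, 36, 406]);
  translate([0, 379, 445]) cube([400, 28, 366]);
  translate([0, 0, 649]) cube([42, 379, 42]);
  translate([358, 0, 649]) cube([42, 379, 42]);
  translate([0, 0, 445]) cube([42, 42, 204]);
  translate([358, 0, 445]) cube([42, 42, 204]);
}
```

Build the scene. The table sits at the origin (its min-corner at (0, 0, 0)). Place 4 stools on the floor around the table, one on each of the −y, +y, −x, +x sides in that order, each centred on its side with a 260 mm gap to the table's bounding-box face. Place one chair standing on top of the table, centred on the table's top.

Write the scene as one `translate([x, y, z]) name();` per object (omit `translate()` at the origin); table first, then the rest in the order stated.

table();
translate([179, -533, 0]) stool();
translate([179, 839, 0]) stool();
translate([-544, 153, 0]) stool();
translate([902, 153, 0]) stool();
translate([121, 86, 748]) chair();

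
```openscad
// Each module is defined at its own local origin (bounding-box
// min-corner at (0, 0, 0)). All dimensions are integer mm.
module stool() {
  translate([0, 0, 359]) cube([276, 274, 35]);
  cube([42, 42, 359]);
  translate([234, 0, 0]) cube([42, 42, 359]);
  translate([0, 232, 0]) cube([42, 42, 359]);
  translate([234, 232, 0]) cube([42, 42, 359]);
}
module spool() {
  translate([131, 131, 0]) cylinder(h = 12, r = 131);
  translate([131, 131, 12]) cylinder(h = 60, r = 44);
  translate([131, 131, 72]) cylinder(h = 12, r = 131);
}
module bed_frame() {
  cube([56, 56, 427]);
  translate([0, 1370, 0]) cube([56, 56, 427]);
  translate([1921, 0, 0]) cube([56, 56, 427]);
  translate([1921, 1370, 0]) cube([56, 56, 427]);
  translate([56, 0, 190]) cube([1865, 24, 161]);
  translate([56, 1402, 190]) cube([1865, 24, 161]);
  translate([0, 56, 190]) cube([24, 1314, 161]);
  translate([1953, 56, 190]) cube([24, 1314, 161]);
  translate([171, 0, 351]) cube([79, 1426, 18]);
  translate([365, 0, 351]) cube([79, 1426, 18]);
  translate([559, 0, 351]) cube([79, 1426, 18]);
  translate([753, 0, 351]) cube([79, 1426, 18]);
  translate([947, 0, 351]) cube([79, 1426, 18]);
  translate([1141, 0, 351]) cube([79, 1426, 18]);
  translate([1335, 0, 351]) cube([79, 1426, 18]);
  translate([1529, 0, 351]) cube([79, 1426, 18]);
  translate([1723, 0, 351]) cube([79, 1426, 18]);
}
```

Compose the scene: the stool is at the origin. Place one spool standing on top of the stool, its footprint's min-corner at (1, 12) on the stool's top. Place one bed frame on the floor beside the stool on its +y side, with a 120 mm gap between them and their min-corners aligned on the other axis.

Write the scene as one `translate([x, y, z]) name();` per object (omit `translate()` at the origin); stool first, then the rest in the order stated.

stool();
translate([1, 12, 394]) spool();
translate([0, 394, 0]) bed_frame();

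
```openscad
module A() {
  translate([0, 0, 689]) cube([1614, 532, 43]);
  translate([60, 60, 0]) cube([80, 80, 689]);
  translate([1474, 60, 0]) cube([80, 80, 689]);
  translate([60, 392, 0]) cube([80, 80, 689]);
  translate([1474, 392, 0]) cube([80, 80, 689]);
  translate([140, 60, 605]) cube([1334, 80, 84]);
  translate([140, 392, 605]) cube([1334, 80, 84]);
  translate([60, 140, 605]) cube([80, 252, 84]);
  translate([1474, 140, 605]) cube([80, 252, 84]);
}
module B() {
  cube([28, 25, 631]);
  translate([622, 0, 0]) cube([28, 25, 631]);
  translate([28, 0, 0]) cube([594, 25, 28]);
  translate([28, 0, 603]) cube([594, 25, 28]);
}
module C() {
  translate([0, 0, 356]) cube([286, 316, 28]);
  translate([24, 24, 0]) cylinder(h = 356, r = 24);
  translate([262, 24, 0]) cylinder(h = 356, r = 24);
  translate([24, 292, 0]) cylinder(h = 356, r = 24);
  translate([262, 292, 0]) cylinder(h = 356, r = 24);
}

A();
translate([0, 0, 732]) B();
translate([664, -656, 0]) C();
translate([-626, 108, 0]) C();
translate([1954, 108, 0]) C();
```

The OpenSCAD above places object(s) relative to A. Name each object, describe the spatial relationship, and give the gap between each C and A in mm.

Each stool's nearest face is 340 mm from the table's bounding box.

A is a table. B is a picture frame. C is a stool. The picture frame is on top of the table. Three stools sit around the table at the −y, −x, +x sides. The gap between each stool and the table is 340 mm.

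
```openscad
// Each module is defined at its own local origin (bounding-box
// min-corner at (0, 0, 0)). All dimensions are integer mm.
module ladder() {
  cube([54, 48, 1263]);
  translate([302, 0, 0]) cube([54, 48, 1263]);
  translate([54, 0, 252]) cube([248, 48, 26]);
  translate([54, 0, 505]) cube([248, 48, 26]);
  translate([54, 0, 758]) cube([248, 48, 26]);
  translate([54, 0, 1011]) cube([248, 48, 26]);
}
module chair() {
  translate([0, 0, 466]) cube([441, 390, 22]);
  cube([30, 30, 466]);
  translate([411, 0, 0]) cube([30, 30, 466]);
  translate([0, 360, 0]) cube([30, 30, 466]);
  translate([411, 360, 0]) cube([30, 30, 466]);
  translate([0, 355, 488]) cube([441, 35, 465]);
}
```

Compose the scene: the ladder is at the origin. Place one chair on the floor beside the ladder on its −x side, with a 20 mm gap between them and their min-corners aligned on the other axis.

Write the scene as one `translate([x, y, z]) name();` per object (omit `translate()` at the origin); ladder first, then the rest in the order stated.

ladder();
translate([-461, 0, 0]) chair();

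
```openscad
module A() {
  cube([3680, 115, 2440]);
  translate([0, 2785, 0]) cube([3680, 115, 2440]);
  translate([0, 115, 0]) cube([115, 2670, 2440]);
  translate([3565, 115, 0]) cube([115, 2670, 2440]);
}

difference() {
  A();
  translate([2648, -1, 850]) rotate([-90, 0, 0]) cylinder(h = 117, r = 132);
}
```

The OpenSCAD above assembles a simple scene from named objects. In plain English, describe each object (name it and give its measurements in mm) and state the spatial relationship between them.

A is a box-shaped house frame (walls only): outside footprint 3680×2900 mm, wall height 2440 mm, wall thickness 115 mm. The two y-facing walls run the full x-width; the two x-facing walls fit between the inner faces of the y-facing walls.

The house frame has a circular hole of radius 132 mm through its front wall, centred at (x = 2648, z = 850).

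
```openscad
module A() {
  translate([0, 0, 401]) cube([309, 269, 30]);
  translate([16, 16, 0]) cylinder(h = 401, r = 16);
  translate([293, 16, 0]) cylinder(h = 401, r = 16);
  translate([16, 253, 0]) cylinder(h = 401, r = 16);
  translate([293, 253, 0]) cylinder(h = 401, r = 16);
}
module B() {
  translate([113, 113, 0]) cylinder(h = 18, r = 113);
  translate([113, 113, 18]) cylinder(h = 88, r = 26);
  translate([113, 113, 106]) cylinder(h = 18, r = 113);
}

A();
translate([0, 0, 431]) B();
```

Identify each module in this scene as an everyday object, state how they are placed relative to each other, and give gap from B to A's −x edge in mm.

A is a stool. B is a spool. The spool is on top of the stool. The gap from the spool to the stool's −x edge is 0 mm.

The spool's min-x is at 0; the stool's min-x is 0; gap = 0 mm.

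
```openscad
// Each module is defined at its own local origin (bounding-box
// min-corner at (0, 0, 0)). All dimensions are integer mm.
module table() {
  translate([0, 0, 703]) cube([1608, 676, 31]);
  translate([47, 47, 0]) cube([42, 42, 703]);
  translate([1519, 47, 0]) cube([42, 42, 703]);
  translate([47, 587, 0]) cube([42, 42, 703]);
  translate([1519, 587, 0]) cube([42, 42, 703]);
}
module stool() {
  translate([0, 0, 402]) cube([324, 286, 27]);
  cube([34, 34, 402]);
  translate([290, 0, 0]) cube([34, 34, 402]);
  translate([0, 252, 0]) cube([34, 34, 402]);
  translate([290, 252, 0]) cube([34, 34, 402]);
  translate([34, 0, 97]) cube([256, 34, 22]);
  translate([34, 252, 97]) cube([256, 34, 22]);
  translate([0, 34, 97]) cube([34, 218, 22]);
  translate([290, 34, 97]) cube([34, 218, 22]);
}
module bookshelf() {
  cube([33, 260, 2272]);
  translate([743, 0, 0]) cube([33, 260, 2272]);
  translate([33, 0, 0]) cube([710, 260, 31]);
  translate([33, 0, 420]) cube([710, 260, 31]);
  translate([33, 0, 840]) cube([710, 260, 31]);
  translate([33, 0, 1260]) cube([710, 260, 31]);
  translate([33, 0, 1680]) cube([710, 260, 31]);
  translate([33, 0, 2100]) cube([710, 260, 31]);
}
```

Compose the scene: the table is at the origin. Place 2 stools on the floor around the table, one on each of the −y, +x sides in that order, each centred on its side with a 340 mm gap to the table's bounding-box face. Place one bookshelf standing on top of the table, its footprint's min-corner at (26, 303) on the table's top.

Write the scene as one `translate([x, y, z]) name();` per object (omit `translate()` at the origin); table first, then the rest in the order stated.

table();
translate([642, -626, 0]) stool();
translate([1948, 195, 0]) stool();
translate([26, 303, 734]) bookshelf();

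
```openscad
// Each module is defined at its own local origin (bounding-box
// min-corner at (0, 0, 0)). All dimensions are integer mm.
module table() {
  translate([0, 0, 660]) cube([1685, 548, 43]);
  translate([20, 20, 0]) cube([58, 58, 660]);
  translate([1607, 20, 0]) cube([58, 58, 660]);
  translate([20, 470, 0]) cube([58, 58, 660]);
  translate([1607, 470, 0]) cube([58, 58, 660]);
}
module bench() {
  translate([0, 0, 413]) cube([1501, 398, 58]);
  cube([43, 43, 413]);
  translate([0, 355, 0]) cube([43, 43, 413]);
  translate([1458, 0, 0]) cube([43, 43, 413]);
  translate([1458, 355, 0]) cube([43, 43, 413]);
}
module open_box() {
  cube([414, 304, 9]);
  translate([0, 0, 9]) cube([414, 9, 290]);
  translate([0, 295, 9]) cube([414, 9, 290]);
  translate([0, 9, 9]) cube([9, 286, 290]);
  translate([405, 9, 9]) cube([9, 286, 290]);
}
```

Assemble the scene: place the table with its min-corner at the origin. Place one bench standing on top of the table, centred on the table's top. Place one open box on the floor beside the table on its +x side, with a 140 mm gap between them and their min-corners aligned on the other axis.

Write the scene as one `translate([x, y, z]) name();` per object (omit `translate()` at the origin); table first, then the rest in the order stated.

table();
translate([92, 75, 703]) bench();
translate([1825, 0, 0]) open_box();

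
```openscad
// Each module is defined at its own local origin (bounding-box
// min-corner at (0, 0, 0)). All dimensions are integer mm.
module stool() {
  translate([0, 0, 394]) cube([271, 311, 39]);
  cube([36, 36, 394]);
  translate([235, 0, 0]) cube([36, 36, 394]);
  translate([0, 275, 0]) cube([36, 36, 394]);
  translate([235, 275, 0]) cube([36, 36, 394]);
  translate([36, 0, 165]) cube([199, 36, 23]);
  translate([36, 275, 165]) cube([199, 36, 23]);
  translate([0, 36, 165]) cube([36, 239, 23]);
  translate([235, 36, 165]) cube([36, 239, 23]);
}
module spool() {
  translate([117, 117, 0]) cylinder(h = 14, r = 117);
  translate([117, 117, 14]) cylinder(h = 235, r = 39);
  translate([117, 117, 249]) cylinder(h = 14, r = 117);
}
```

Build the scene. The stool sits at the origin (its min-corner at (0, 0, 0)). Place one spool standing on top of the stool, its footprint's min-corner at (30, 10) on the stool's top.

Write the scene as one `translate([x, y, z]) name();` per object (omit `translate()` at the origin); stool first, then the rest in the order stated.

stool();
translate([30, 10, 433]) spool();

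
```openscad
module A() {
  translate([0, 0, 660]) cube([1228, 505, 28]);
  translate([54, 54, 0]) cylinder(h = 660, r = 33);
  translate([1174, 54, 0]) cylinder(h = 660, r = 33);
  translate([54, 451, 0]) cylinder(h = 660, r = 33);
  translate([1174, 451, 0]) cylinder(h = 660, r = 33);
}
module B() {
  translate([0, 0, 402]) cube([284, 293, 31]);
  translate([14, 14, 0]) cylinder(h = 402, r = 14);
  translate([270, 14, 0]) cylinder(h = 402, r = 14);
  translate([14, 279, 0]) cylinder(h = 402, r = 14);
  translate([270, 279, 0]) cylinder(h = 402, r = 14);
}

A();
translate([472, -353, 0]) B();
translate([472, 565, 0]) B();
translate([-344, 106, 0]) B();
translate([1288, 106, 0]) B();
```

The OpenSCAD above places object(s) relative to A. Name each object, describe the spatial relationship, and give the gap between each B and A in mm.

A is a table. B is a stool. Four stools sit around the table at the −y, +y, −x, +x sides. The gap between each stool and the table is 60 mm.

Each stool's nearest face is 60 mm from the table's bounding box.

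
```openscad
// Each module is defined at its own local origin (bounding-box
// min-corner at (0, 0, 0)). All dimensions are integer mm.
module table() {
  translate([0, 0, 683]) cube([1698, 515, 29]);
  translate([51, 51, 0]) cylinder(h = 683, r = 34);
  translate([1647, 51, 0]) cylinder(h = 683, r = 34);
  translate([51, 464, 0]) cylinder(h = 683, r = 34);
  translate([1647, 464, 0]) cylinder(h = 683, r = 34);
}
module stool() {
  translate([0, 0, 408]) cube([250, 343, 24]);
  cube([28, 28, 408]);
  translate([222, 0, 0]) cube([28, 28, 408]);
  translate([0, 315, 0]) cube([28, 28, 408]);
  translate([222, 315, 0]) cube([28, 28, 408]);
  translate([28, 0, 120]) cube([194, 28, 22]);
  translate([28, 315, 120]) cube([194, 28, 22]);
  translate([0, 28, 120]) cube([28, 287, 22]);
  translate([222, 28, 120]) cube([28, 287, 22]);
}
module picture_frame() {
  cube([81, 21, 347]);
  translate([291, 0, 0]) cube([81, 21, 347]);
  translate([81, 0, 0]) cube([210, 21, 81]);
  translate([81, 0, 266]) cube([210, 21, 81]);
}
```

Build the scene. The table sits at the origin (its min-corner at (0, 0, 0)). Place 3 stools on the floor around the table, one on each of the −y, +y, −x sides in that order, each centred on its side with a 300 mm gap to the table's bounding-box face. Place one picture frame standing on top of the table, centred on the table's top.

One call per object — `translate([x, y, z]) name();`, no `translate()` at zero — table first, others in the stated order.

table();
translate([724, -643, 0]) stool();
translate([724, 815, 0]) stool();
translate([-550, 86, 0]) stool();
translate([663, 247, 712]) picture_frame();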